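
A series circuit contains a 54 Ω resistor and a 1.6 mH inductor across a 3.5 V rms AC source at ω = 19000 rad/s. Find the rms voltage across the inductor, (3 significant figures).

X_L = ωL = 30.4 Ω
Z = 54.0 + j30.4 Ω
|Z| = √(54.0² + 30.4²) = 62.0 Ω
I = V/|Z| = 56.5 mA
V_L = I·|Z_L| = 0.0565 × 30.4 = 1.72 V

1.72 V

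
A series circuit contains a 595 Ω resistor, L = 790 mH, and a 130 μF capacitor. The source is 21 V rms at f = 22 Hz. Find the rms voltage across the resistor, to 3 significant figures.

ω = 2πf = 138.2 rad/s
X_L = ωL = 109 Ω
X_C = 1/(ωC) = 55.6 Ω
Net reactance X = X_L − X_C = 53.6 Ω
Z = 595 + j53.6 Ω
|Z| = √(595² + 53.6²) = 597 Ω
I = V/|Z| = 35.2 mA
V_R = I·|Z_R| = 0.0352 × 595 = 20.9 V

20.9 V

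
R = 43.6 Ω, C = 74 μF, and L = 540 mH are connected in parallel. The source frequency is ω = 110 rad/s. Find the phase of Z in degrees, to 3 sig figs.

20.8°

X_L = ωL = 59.4 Ω
X_C = 1/(ωC) = 123 Ω
Parallel: admittances add. Y = 1/R + 1/(jωL) + jωC
Y = (0.0229 − j0.00870) S
|Y| = 0.0245 S → |Z| = 1/|Y| = 40.8 Ω, ∠Z = −∠Y = 20.8°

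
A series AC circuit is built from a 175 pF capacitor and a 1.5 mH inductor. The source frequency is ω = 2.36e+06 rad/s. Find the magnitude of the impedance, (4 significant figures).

X_L = ωL = 3540 Ω
X_C = 1/(ωC) = 2421 Ω
Net reactance X = X_L − X_C = 1119 Ω
Z = j1119 Ω
|Z| = √(0² + 1119²) = 1119 Ω

1119 Ω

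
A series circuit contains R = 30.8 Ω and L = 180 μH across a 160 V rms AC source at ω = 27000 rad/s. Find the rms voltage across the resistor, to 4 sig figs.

X_L = ωL = 4.860 Ω
Z = 30.80 + j4.860 Ω
|Z| = √(30.80² + 4.860²) = 31.18 Ω
I = V/|Z| = 5.131 A
V_R = I·|Z_R| = 5.131 × 30.80 = 158.0 V

158.0 V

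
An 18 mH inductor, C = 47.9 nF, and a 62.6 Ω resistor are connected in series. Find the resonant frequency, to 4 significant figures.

ω₀ = 1/√(LC) = 1/√(0.018 × 4.79e-08) = 34060 rad/s
f₀ = ω₀/(2π) = 5.420 kHz

5.420 kHz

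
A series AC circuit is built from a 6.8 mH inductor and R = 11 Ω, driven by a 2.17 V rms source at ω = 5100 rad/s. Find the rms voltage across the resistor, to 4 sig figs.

X_L = ωL = 34.68 Ω
Z = 11.00 + j34.68 Ω
|Z| = √(11.00² + 34.68²) = 36.38 Ω
I = V/|Z| = 59.64 mA
V_R = I·|Z_R| = 0.05964 × 11.00 = 0.6561 V

0.6561 V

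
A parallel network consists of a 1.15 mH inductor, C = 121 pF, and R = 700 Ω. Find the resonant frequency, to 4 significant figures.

426.7 kHz

ω₀ = 1/√(LC) = 1/√(0.00115 × 1.21e-10) = 2.681e+06 rad/s
f₀ = ω₀/(2π) = 426.7 kHz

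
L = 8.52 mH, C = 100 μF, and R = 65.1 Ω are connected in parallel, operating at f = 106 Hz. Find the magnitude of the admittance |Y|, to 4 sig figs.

ω = 2πf = 666.0 rad/s
X_L = ωL = 5.674 Ω
X_C = 1/(ωC) = 15.01 Ω
Parallel: admittances add. Y = 1/R + 1/(jωL) + jωC
Y = (0.01536 − j0.1096) S
|Y| = 0.1107 S → |Z| = 1/|Y| = 9.034 Ω, ∠Z = −∠Y = 82.02°

110.7 mS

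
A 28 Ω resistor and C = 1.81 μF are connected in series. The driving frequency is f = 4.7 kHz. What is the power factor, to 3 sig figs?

ω = 2πf = 29530 rad/s
X_C = 1/(ωC) = 18.7 Ω
Z = 28.0 − j18.7 Ω
|Z| = √(28.0² + 18.7²) = 33.7 Ω
∠Z = arctan(-18.7/28.0) = -33.7°
cos φ = cos(-33.7°) = 0.831

0.831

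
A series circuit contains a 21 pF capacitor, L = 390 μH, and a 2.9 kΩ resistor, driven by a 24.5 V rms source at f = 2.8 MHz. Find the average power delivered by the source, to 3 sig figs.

ω = 2πf = 1.759e+07 rad/s
X_L = ωL = 6860 Ω
X_C = 1/(ωC) = 2710 Ω
Net reactance X = X_L − X_C = 4150 Ω
Z = 2900 + j4150 Ω
|Z| = √(2900² + 4150²) = 5070 Ω
∠Z = arctan(4150/2900) = 55.1°
I = V/|Z| = 4.84 mA
P = VI cos φ = 24.5 × 0.00484 × cos(55.1°) = 67.8 mW

67.8 mW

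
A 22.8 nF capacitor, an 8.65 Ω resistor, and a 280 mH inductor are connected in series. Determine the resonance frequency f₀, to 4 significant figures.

1.992 kHz

ω₀ = 1/√(LC) = 1/√(0.28 × 2.28e-08) = 12520 rad/s
f₀ = ω₀/(2π) = 1.992 kHz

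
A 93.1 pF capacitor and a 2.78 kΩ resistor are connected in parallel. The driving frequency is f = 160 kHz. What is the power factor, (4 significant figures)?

0.9678

ω = 2πf = 1.005e+06 rad/s
X_C = 1/(ωC) = 10680 Ω
Parallel: admittances add. Y = 1/R + jωC
Y = (0.0003597 + j9.359e-05) S
|Y| = 0.0003717 S → |Z| = 1/|Y| = 2690 Ω, ∠Z = −∠Y = -14.58°
cos φ = cos(-14.58°) = 0.9678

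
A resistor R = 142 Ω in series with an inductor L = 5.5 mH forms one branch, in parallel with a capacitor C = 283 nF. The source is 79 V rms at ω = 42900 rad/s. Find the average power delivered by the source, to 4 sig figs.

11.69 W

X_L = ωL = 235.9 Ω
X_C = 1/(ωC) = 82.37 Ω
Branch 1 (R+jX_L): Z₁ = 142.0 + j235.9 Ω, |Z₁| = 275.4 Ω
Branch 2 (−jX_C): Z₂ = −j82.37 Ω
Parallel: Z = Z₁Z₂/(Z₁+Z₂), |Z| = 108.4 Ω, ∠Z = -78.28°
I = V/|Z| = 728.5 mA
P = VI cos φ = 79 × 0.7285 × cos(-78.28°) = 11.69 W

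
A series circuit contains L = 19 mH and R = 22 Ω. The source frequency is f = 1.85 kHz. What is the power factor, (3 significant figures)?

0.0991

ω = 2πf = 11620 rad/s
X_L = ωL = 221 Ω
Z = 22.0 + j221 Ω
|Z| = √(22.0² + 221²) = 222 Ω
∠Z = arctan(221/22.0) = 84.3°
cos φ = cos(84.3°) = 0.0991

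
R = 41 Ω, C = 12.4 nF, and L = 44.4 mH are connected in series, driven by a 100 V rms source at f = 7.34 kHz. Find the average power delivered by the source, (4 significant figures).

4.501 W

ω = 2πf = 46120 rad/s
X_L = ωL = 2048 Ω
X_C = 1/(ωC) = 1749 Ω
Net reactance X = X_L − X_C = 299.0 Ω
Z = 41.00 + j299.0 Ω
|Z| = √(41.00² + 299.0²) = 301.8 Ω
∠Z = arctan(299.0/41.00) = 82.19°
I = V/|Z| = 331.3 mA
P = VI cos φ = 100 × 0.3313 × cos(82.19°) = 4.501 W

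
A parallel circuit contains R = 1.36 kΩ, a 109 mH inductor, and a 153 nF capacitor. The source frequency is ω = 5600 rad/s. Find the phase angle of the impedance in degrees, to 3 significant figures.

46.7°

X_L = ωL = 610 Ω
X_C = 1/(ωC) = 1170 Ω
Parallel: admittances add. Y = 1/R + 1/(jωL) + jωC
Y = (0.000735 − j0.000781) S
|Y| = 0.00107 S → |Z| = 1/|Y| = 932 Ω, ∠Z = −∠Y = 46.7°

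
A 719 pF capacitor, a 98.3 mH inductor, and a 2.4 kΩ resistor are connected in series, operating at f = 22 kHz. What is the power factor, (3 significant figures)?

ω = 2πf = 138200 rad/s
X_L = ωL = 13600 Ω
X_C = 1/(ωC) = 10100 Ω
Net reactance X = X_L − X_C = 3530 Ω
Z = 2400 + j3530 Ω
|Z| = √(2400² + 3530²) = 4270 Ω
∠Z = arctan(3530/2400) = 55.8°
cos φ = cos(55.8°) = 0.563

0.563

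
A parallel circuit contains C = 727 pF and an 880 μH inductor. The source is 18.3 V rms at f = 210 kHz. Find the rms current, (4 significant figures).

1.794 mA

ω = 2πf = 1.319e+06 rad/s
X_L = ωL = 1161 Ω
X_C = 1/(ωC) = 1042 Ω
Parallel: admittances add. Y = 1/(jωL) + jωC
Y = (0 + j9.803e-05) S
|Y| = 9.803e-05 S → |Z| = 1/|Y| = 10200 Ω, ∠Z = −∠Y = -90.00°
I = V/|Z| = 18.3/10200 = 1.794 mA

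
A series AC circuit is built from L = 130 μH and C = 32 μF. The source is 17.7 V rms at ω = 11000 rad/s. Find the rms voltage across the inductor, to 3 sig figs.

17.9 V

X_L = ωL = 1.43 Ω
X_C = 1/(ωC) = 2.84 Ω
Net reactance X = X_L − X_C = -1.41 Ω
Z = − j1.41 Ω
|Z| = √(0² + 1.41²) = 1.41 Ω
I = V/|Z| = 12.5 A
V_L = I·|Z_L| = 12.5 × 1.43 = 17.9 V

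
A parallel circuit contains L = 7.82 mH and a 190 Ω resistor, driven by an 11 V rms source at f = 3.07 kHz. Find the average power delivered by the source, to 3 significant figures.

637 mW

ω = 2πf = 19290 rad/s
X_L = ωL = 151 Ω
Parallel: admittances add. Y = 1/R + 1/(jωL)
Y = (0.00526 − j0.00663) S
|Y| = 0.00846 S → |Z| = 1/|Y| = 118 Ω, ∠Z = −∠Y = 51.6°
I = V/|Z| = 93.1 mA
P = VI cos φ = 11 × 0.0931 × cos(51.6°) = 637 mW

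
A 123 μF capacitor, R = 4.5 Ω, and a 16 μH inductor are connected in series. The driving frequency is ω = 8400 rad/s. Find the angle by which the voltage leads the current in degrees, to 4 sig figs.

X_L = ωL = 0.1344 Ω
X_C = 1/(ωC) = 0.9679 Ω
Net reactance X = X_L − X_C = -0.8335 Ω
Z = 4.500 − j0.8335 Ω
|Z| = √(4.500² + 0.8335²) = 4.577 Ω
∠Z = arctan(-0.8335/4.500) = -10.49°

-10.49°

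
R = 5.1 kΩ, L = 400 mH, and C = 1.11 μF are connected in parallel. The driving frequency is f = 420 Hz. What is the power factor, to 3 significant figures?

ω = 2πf = 2639 rad/s
X_L = ωL = 1060 Ω
X_C = 1/(ωC) = 341 Ω
Parallel: admittances add. Y = 1/R + 1/(jωL) + jωC
Y = (0.000196 + j0.00198) S
|Y| = 0.00199 S → |Z| = 1/|Y| = 502 Ω, ∠Z = −∠Y = -84.3°
cos φ = cos(-84.3°) = 0.0985

0.0985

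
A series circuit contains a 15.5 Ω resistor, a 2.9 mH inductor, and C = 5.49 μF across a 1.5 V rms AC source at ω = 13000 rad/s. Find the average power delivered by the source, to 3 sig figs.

43.5 mW

X_L = ωL = 37.7 Ω
X_C = 1/(ωC) = 14.0 Ω
Net reactance X = X_L − X_C = 23.7 Ω
Z = 15.5 + j23.7 Ω
|Z| = √(15.5² + 23.7²) = 28.3 Ω
∠Z = arctan(23.7/15.5) = 56.8°
I = V/|Z| = 53.0 mA
P = VI cos φ = 1.5 × 0.0530 × cos(56.8°) = 43.5 mW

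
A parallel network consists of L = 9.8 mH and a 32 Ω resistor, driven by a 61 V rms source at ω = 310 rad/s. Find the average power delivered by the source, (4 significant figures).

116.3 W

X_L = ωL = 3.038 Ω
Parallel: admittances add. Y = 1/R + 1/(jωL)
Y = (0.03125 − j0.3292) S
|Y| = 0.3306 S → |Z| = 1/|Y| = 3.024 Ω, ∠Z = −∠Y = 84.58°
I = V/|Z| = 20.17 A
P = VI cos φ = 61 × 20.17 × cos(84.58°) = 116.3 W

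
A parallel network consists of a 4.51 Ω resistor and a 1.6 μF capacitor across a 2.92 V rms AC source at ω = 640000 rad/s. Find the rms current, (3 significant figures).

X_C = 1/(ωC) = 0.977 Ω
Parallel: admittances add. Y = 1/R + jωC
Y = (0.222 + j1.02) S
|Y| = 1.05 S → |Z| = 1/|Y| = 0.954 Ω, ∠Z = −∠Y = -77.8°
I = V/|Z| = 2.92/0.954 = 3.06 A

3.06 A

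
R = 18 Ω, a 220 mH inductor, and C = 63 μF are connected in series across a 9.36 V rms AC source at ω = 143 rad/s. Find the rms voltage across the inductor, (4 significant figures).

X_L = ωL = 31.46 Ω
X_C = 1/(ωC) = 111.0 Ω
Net reactance X = X_L − X_C = -79.54 Ω
Z = 18.00 − j79.54 Ω
|Z| = √(18.00² + 79.54²) = 81.55 Ω
I = V/|Z| = 114.8 mA
V_L = I·|Z_L| = 0.1148 × 31.46 = 3.611 V

3.611 V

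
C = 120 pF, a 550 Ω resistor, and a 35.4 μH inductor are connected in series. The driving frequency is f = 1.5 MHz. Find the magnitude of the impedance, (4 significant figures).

778.2 Ω

ω = 2πf = 9.425e+06 rad/s
X_L = ωL = 333.6 Ω
X_C = 1/(ωC) = 884.2 Ω
Net reactance X = X_L − X_C = -550.6 Ω
Z = 550.0 − j550.6 Ω
|Z| = √(550.0² + 550.6²) = 778.2 Ω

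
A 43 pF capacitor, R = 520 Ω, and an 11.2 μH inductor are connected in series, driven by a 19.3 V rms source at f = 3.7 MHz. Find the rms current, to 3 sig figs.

21.3 mA

ω = 2πf = 2.325e+07 rad/s
X_L = ωL = 260 Ω
X_C = 1/(ωC) = 1000 Ω
Net reactance X = X_L − X_C = -740 Ω
Z = 520 − j740 Ω
|Z| = √(520² + 740²) = 904 Ω
I = V/|Z| = 19.3/904 = 21.3 mA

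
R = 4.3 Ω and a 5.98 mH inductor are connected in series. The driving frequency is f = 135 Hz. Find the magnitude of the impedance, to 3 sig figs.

6.65 Ω

ω = 2πf = 848.2 rad/s
X_L = ωL = 5.07 Ω
Z = 4.30 + j5.07 Ω
|Z| = √(4.30² + 5.07²) = 6.65 Ω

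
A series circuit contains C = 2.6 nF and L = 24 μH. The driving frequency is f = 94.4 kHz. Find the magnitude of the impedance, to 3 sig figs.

634 Ω

ω = 2πf = 593100 rad/s
X_L = ωL = 14.2 Ω
X_C = 1/(ωC) = 648 Ω
Net reactance X = X_L − X_C = -634 Ω
Z = − j634 Ω
|Z| = √(0² + 634²) = 634 Ω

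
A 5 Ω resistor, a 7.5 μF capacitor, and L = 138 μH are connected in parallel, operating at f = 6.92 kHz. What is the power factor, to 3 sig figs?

0.782

ω = 2πf = 43480 rad/s
X_L = ωL = 6.00 Ω
X_C = 1/(ωC) = 3.07 Ω
Parallel: admittances add. Y = 1/R + 1/(jωL) + jωC
Y = (0.200 + j0.159) S
|Y| = 0.256 S → |Z| = 1/|Y| = 3.91 Ω, ∠Z = −∠Y = -38.6°
cos φ = cos(-38.6°) = 0.782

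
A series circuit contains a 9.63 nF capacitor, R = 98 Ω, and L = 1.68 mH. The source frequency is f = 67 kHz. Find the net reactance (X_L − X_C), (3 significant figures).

ω = 2πf = 421000 rad/s
X_L = ωL = 707 Ω
X_C = 1/(ωC) = 247 Ω
X = 707 − 247 = 461 Ω

461 Ω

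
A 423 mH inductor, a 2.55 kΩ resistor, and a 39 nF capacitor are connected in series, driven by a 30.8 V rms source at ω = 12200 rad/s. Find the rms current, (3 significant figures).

X_L = ωL = 5160 Ω
X_C = 1/(ωC) = 2100 Ω
Net reactance X = X_L − X_C = 3060 Ω
Z = 2550 + j3060 Ω
|Z| = √(2550² + 3060²) = 3980 Ω
I = V/|Z| = 30.8/3980 = 7.73 mA

7.73 mA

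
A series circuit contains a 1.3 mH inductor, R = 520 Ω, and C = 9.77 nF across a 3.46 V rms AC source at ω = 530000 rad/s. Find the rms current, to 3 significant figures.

X_L = ωL = 689 Ω
X_C = 1/(ωC) = 193 Ω
Net reactance X = X_L − X_C = 496 Ω
Z = 520 + j496 Ω
|Z| = √(520² + 496²) = 719 Ω
I = V/|Z| = 3.46/719 = 4.82 mA

4.82 mA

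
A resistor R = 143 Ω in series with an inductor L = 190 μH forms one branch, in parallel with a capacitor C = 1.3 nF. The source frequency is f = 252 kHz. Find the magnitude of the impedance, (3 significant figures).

692 Ω

ω = 2πf = 1.583e+06 rad/s
X_L = ωL = 301 Ω
X_C = 1/(ωC) = 486 Ω
Branch 1 (R+jX_L): Z₁ = 143 + j301 Ω, |Z₁| = 333 Ω
Branch 2 (−jX_C): Z₂ = −j486 Ω
Parallel: Z = Z₁Z₂/(Z₁+Z₂), |Z| = 692 Ω, ∠Z = 26.9°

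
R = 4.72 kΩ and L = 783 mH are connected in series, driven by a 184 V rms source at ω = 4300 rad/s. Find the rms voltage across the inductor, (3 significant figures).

107 V

X_L = ωL = 3370 Ω
Z = 4720 + j3370 Ω
|Z| = √(4720² + 3370²) = 5800 Ω
I = V/|Z| = 31.7 mA
V_L = I·|Z_L| = 0.0317 × 3370 = 107 V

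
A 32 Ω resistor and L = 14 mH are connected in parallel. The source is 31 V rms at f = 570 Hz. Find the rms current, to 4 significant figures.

1.149 A

ω = 2πf = 3581 rad/s
X_L = ωL = 50.14 Ω
Parallel: admittances add. Y = 1/R + 1/(jωL)
Y = (0.03125 − j0.01994) S
|Y| = 0.03707 S → |Z| = 1/|Y| = 26.97 Ω, ∠Z = −∠Y = 32.55°
I = V/|Z| = 31/26.97 = 1.149 A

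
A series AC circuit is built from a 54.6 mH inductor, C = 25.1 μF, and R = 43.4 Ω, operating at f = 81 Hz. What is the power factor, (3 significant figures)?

ω = 2πf = 508.9 rad/s
X_L = ωL = 27.8 Ω
X_C = 1/(ωC) = 78.3 Ω
Net reactance X = X_L − X_C = -50.5 Ω
Z = 43.4 − j50.5 Ω
|Z| = √(43.4² + 50.5²) = 66.6 Ω
∠Z = arctan(-50.5/43.4) = -49.3°
cos φ = cos(-49.3°) = 0.652

0.652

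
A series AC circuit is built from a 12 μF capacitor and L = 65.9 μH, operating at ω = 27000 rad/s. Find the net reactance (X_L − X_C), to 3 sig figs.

-1.31 Ω

X_L = ωL = 1.78 Ω
X_C = 1/(ωC) = 3.09 Ω
X = 1.78 − 3.09 = -1.31 Ω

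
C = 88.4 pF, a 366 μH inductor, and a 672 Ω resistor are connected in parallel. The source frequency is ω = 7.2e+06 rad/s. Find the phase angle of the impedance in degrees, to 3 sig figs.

-9.80°

X_L = ωL = 2640 Ω
X_C = 1/(ωC) = 1570 Ω
Parallel: admittances add. Y = 1/R + 1/(jωL) + jωC
Y = (0.00149 + j0.000257) S
|Y| = 0.00151 S → |Z| = 1/|Y| = 662 Ω, ∠Z = −∠Y = -9.80°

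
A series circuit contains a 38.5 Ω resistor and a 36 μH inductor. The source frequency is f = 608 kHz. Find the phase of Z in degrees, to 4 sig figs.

ω = 2πf = 3.82e+06 rad/s
X_L = ωL = 137.5 Ω
Z = 38.50 + j137.5 Ω
|Z| = √(38.50² + 137.5²) = 142.8 Ω
∠Z = arctan(137.5/38.50) = 74.36°

74.36°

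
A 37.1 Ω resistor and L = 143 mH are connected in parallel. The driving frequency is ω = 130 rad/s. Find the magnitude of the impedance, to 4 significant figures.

16.62 Ω

X_L = ωL = 18.59 Ω
Parallel: admittances add. Y = 1/R + 1/(jωL)
Y = (0.02695 − j0.05379) S
|Y| = 0.06017 S → |Z| = 1/|Y| = 16.62 Ω, ∠Z = −∠Y = 63.39°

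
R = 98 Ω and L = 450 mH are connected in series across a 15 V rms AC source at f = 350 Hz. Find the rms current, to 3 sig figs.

15.1 mA

ω = 2πf = 2199 rad/s
X_L = ωL = 990 Ω
Z = 98.0 + j990 Ω
|Z| = √(98.0² + 990²) = 994 Ω
I = V/|Z| = 15/994 = 15.1 mA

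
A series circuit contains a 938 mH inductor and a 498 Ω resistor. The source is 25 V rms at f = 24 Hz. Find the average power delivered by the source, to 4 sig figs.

ω = 2πf = 150.8 rad/s
X_L = ωL = 141.4 Ω
Z = 498.0 + j141.4 Ω
|Z| = √(498.0² + 141.4²) = 517.7 Ω
∠Z = arctan(141.4/498.0) = 15.86°
I = V/|Z| = 48.29 mA
P = VI cos φ = 25 × 0.04829 × cos(15.86°) = 1.161 W

1.161 W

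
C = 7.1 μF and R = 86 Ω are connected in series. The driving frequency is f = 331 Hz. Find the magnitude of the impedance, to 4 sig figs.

ω = 2πf = 2080 rad/s
X_C = 1/(ωC) = 67.72 Ω
Z = 86.00 − j67.72 Ω
|Z| = √(86.00² + 67.72²) = 109.5 Ω

109.5 Ω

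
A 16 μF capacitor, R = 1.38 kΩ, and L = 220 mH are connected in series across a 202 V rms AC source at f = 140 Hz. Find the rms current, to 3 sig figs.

ω = 2πf = 879.6 rad/s
X_L = ωL = 194 Ω
X_C = 1/(ωC) = 71.1 Ω
Net reactance X = X_L − X_C = 122 Ω
Z = 1380 + j122 Ω
|Z| = √(1380² + 122²) = 1390 Ω
I = V/|Z| = 202/1390 = 146 mA

146 mA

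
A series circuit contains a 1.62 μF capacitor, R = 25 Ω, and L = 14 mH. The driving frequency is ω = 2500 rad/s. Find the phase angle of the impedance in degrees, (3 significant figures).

-83.3°

X_L = ωL = 35.0 Ω
X_C = 1/(ωC) = 247 Ω
Net reactance X = X_L − X_C = -212 Ω
Z = 25.0 − j212 Ω
|Z| = √(25.0² + 212²) = 213 Ω
∠Z = arctan(-212/25.0) = -83.3°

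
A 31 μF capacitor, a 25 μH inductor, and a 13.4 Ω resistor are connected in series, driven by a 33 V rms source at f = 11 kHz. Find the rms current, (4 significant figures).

2.452 A

ω = 2πf = 69120 rad/s
X_L = ωL = 1.728 Ω
X_C = 1/(ωC) = 0.4667 Ω
Net reactance X = X_L − X_C = 1.261 Ω
Z = 13.40 + j1.261 Ω
|Z| = √(13.40² + 1.261²) = 13.46 Ω
I = V/|Z| = 33/13.46 = 2.452 A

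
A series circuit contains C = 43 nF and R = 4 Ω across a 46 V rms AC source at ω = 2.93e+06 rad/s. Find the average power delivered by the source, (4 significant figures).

107.1 W

X_C = 1/(ωC) = 7.937 Ω
Z = 4.000 − j7.937 Ω
|Z| = √(4.000² + 7.937²) = 8.888 Ω
∠Z = arctan(-7.937/4.000) = -63.25°
I = V/|Z| = 5.175 A
P = VI cos φ = 46 × 5.175 × cos(-63.25°) = 107.1 W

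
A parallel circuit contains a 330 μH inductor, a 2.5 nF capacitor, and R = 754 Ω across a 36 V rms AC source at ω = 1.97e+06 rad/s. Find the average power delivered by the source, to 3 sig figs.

X_L = ωL = 650 Ω
X_C = 1/(ωC) = 203 Ω
Parallel: admittances add. Y = 1/R + 1/(jωL) + jωC
Y = (0.00133 + j0.00339) S
|Y| = 0.00364 S → |Z| = 1/|Y| = 275 Ω, ∠Z = −∠Y = -68.6°
I = V/|Z| = 131 mA
P = VI cos φ = 36 × 0.131 × cos(-68.6°) = 1.72 W

1.72 W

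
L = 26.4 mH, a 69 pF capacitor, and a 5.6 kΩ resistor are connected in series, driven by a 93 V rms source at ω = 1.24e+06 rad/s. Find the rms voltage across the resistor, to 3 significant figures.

23.9 V

X_L = ωL = 32700 Ω
X_C = 1/(ωC) = 11700 Ω
Net reactance X = X_L − X_C = 21000 Ω
Z = 5600 + j21000 Ω
|Z| = √(5600² + 21000²) = 21800 Ω
I = V/|Z| = 4.27 mA
V_R = I·|Z_R| = 0.00427 × 5600 = 23.9 V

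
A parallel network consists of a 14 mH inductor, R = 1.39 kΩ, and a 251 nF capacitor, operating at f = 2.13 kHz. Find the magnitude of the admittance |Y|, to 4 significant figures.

ω = 2πf = 13380 rad/s
X_L = ωL = 187.4 Ω
X_C = 1/(ωC) = 297.7 Ω
Parallel: admittances add. Y = 1/R + 1/(jωL) + jωC
Y = (0.0007194 − j0.001978) S
|Y| = 0.002105 S → |Z| = 1/|Y| = 475.1 Ω, ∠Z = −∠Y = 70.01°

2.105 mS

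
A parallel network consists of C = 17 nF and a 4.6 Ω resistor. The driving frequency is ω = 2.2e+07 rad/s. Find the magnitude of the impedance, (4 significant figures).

X_C = 1/(ωC) = 2.674 Ω
Parallel: admittances add. Y = 1/R + jωC
Y = (0.2174 + j0.3740) S
|Y| = 0.4326 S → |Z| = 1/|Y| = 2.312 Ω, ∠Z = −∠Y = -59.83°

2.312 Ω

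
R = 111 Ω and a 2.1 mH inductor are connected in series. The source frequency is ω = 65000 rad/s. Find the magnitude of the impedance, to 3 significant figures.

176 Ω

X_L = ωL = 136 Ω
Z = 111 + j136 Ω
|Z| = √(111² + 136²) = 176 Ω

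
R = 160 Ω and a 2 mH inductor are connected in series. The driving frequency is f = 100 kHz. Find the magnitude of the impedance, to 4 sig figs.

1267 Ω

ω = 2πf = 628300 rad/s
X_L = ωL = 1257 Ω
Z = 160.0 + j1257 Ω
|Z| = √(160.0² + 1257²) = 1267 Ω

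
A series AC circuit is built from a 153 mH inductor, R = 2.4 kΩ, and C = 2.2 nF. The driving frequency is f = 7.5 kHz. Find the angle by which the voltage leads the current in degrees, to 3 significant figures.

-45.4°

ω = 2πf = 47120 rad/s
X_L = ωL = 7210 Ω
X_C = 1/(ωC) = 9650 Ω
Net reactance X = X_L − X_C = -2440 Ω
Z = 2400 − j2440 Ω
|Z| = √(2400² + 2440²) = 3420 Ω
∠Z = arctan(-2440/2400) = -45.4°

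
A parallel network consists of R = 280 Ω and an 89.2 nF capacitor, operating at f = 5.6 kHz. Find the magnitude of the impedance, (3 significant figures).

210 Ω

ω = 2πf = 35190 rad/s
X_C = 1/(ωC) = 319 Ω
Parallel: admittances add. Y = 1/R + jωC
Y = (0.00357 + j0.00314) S
|Y| = 0.00475 S → |Z| = 1/|Y| = 210 Ω, ∠Z = −∠Y = -41.3°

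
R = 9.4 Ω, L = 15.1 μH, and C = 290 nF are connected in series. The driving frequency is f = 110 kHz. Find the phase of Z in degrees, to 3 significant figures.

30.1°

ω = 2πf = 691200 rad/s
X_L = ωL = 10.4 Ω
X_C = 1/(ωC) = 4.99 Ω
Net reactance X = X_L − X_C = 5.45 Ω
Z = 9.40 + j5.45 Ω
|Z| = √(9.40² + 5.45²) = 10.9 Ω
∠Z = arctan(5.45/9.40) = 30.1°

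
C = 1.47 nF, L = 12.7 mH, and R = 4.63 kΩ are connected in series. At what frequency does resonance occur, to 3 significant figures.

36.8 kHz

ω₀ = 1/√(LC) = 1/√(0.0127 × 1.47e-09) = 231400 rad/s
f₀ = ω₀/(2π) = 36.8 kHz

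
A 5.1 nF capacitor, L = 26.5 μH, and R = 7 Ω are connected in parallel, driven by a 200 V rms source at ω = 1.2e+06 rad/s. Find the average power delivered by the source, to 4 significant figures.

X_L = ωL = 31.80 Ω
X_C = 1/(ωC) = 163.4 Ω
Parallel: admittances add. Y = 1/R + 1/(jωL) + jωC
Y = (0.1429 − j0.02533) S
|Y| = 0.1451 S → |Z| = 1/|Y| = 6.893 Ω, ∠Z = −∠Y = 10.05°
I = V/|Z| = 29.02 A
P = VI cos φ = 200 × 29.02 × cos(10.05°) = 5.714 kW

5.714 kW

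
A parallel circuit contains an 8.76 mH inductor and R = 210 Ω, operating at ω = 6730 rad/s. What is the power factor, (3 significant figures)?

X_L = ωL = 59.0 Ω
Parallel: admittances add. Y = 1/R + 1/(jωL)
Y = (0.00476 − j0.0170) S
|Y| = 0.0176 S → |Z| = 1/|Y| = 56.8 Ω, ∠Z = −∠Y = 74.3°
cos φ = cos(74.3°) = 0.270

0.270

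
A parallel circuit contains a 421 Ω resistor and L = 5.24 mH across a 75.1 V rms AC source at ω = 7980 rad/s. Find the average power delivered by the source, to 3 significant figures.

X_L = ωL = 41.8 Ω
Parallel: admittances add. Y = 1/R + 1/(jωL)
Y = (0.00238 − j0.0239) S
|Y| = 0.0240 S → |Z| = 1/|Y| = 41.6 Ω, ∠Z = −∠Y = 84.3°
I = V/|Z| = 1.80 A
P = VI cos φ = 75.1 × 1.80 × cos(84.3°) = 13.4 W

13.4 W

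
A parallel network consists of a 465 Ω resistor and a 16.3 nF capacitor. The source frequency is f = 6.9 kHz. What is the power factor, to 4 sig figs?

ω = 2πf = 43350 rad/s
X_C = 1/(ωC) = 1415 Ω
Parallel: admittances add. Y = 1/R + jωC
Y = (0.002151 + j0.0007067) S
|Y| = 0.002264 S → |Z| = 1/|Y| = 441.8 Ω, ∠Z = −∠Y = -18.19°
cos φ = cos(-18.19°) = 0.9500

0.9500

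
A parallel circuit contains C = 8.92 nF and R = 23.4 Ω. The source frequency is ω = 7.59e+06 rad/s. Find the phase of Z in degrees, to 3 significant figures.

-57.7°

X_C = 1/(ωC) = 14.8 Ω
Parallel: admittances add. Y = 1/R + jωC
Y = (0.0427 + j0.0677) S
|Y| = 0.0801 S → |Z| = 1/|Y| = 12.5 Ω, ∠Z = −∠Y = -57.7°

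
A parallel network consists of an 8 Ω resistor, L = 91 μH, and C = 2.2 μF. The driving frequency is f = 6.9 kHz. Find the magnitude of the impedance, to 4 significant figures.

ω = 2πf = 43350 rad/s
X_L = ωL = 3.945 Ω
X_C = 1/(ωC) = 10.48 Ω
Parallel: admittances add. Y = 1/R + 1/(jωL) + jωC
Y = (0.1250 − j0.1581) S
|Y| = 0.2015 S → |Z| = 1/|Y| = 4.962 Ω, ∠Z = −∠Y = 51.67°

4.962 Ω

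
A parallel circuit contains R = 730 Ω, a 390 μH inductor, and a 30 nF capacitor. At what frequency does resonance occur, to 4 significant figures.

46.53 kHz

ω₀ = 1/√(LC) = 1/√(0.00039 × 3e-08) = 292400 rad/s
f₀ = ω₀/(2π) = 46.53 kHz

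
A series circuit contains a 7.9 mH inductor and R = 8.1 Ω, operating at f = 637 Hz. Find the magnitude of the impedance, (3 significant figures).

32.6 Ω

ω = 2πf = 4002 rad/s
X_L = ωL = 31.6 Ω
Z = 8.10 + j31.6 Ω
|Z| = √(8.10² + 31.6²) = 32.6 Ω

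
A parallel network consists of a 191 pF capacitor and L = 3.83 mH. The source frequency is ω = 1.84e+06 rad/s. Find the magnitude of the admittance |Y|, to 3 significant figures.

X_L = ωL = 7050 Ω
X_C = 1/(ωC) = 2850 Ω
Parallel: admittances add. Y = 1/(jωL) + jωC
Y = (0 + j0.000210) S
|Y| = 0.000210 S → |Z| = 1/|Y| = 4770 Ω, ∠Z = −∠Y = -90.0°

210 μS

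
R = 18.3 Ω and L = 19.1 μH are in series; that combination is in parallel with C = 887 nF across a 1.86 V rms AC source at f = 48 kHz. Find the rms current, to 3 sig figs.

478 mA

ω = 2πf = 301600 rad/s
X_L = ωL = 5.76 Ω
X_C = 1/(ωC) = 3.74 Ω
Branch 1 (R+jX_L): Z₁ = 18.3 + j5.76 Ω, |Z₁| = 19.2 Ω
Branch 2 (−jX_C): Z₂ = −j3.74 Ω
Parallel: Z = Z₁Z₂/(Z₁+Z₂), |Z| = 3.90 Ω, ∠Z = -78.8°
I = V/|Z| = 1.86/3.90 = 478 mA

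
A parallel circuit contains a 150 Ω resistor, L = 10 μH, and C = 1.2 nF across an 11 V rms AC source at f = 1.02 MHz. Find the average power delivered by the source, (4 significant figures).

ω = 2πf = 6.409e+06 rad/s
X_L = ωL = 64.09 Ω
X_C = 1/(ωC) = 130.0 Ω
Parallel: admittances add. Y = 1/R + 1/(jωL) + jωC
Y = (0.006667 − j0.007913) S
|Y| = 0.01035 S → |Z| = 1/|Y| = 96.65 Ω, ∠Z = −∠Y = 49.89°
I = V/|Z| = 113.8 mA
P = VI cos φ = 11 × 0.1138 × cos(49.89°) = 806.7 mW

806.7 mW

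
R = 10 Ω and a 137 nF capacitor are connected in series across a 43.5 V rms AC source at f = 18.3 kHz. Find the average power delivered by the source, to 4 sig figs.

4.582 W

ω = 2πf = 115000 rad/s
X_C = 1/(ωC) = 63.48 Ω
Z = 10.00 − j63.48 Ω
|Z| = √(10.00² + 63.48²) = 64.26 Ω
∠Z = arctan(-63.48/10.00) = -81.05°
I = V/|Z| = 676.9 mA
P = VI cos φ = 43.5 × 0.6769 × cos(-81.05°) = 4.582 W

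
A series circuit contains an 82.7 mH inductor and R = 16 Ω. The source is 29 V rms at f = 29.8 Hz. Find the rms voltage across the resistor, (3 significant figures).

ω = 2πf = 187.2 rad/s
X_L = ωL = 15.5 Ω
Z = 16.0 + j15.5 Ω
|Z| = √(16.0² + 15.5²) = 22.3 Ω
I = V/|Z| = 1.30 A
V_R = I·|Z_R| = 1.30 × 16.0 = 20.8 V

20.8 V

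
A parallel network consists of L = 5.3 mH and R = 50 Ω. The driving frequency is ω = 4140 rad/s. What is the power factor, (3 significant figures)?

X_L = ωL = 21.9 Ω
Parallel: admittances add. Y = 1/R + 1/(jωL)
Y = (0.0200 − j0.0456) S
|Y| = 0.0498 S → |Z| = 1/|Y| = 20.1 Ω, ∠Z = −∠Y = 66.3°
cos φ = cos(66.3°) = 0.402

0.402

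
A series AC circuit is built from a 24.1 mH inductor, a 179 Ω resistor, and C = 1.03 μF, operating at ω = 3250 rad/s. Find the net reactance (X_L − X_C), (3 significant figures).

-220 Ω

X_L = ωL = 78.3 Ω
X_C = 1/(ωC) = 299 Ω
X = 78.3 − 299 = -220 Ω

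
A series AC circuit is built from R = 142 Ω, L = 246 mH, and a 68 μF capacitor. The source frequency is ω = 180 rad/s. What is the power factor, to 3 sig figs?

X_L = ωL = 44.3 Ω
X_C = 1/(ωC) = 81.7 Ω
Net reactance X = X_L − X_C = -37.4 Ω
Z = 142 − j37.4 Ω
|Z| = √(142² + 37.4²) = 147 Ω
∠Z = arctan(-37.4/142) = -14.8°
cos φ = cos(-14.8°) = 0.967

0.967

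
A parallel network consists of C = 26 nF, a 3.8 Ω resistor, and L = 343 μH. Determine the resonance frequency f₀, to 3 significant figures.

ω₀ = 1/√(LC) = 1/√(0.000343 × 2.6e-08) = 334900 rad/s
f₀ = ω₀/(2π) = 53.3 kHz

53.3 kHz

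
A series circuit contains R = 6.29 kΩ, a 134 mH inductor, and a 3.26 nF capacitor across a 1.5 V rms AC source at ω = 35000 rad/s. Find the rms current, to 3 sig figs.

200 μA

X_L = ωL = 4690 Ω
X_C = 1/(ωC) = 8760 Ω
Net reactance X = X_L − X_C = -4070 Ω
Z = 6290 − j4070 Ω
|Z| = √(6290² + 4070²) = 7490 Ω
I = V/|Z| = 1.5/7490 = 200 μA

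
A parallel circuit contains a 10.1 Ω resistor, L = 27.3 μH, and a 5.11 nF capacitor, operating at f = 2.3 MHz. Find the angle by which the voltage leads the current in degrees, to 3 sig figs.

-35.8°

ω = 2πf = 1.445e+07 rad/s
X_L = ωL = 395 Ω
X_C = 1/(ωC) = 13.5 Ω
Parallel: admittances add. Y = 1/R + 1/(jωL) + jωC
Y = (0.0990 + j0.0713) S
|Y| = 0.122 S → |Z| = 1/|Y| = 8.20 Ω, ∠Z = −∠Y = -35.8°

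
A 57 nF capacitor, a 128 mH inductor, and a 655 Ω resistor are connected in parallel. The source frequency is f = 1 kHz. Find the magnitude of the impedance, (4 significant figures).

ω = 2πf = 6283 rad/s
X_L = ωL = 804.2 Ω
X_C = 1/(ωC) = 2792 Ω
Parallel: admittances add. Y = 1/R + 1/(jωL) + jωC
Y = (0.001527 − j0.0008853) S
|Y| = 0.001765 S → |Z| = 1/|Y| = 566.6 Ω, ∠Z = −∠Y = 30.11°

566.6 Ω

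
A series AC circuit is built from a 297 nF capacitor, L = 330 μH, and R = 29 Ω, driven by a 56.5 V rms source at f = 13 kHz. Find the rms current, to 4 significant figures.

1.748 A

ω = 2πf = 81680 rad/s
X_L = ωL = 26.95 Ω
X_C = 1/(ωC) = 41.22 Ω
Net reactance X = X_L − X_C = -14.27 Ω
Z = 29.00 − j14.27 Ω
|Z| = √(29.00² + 14.27²) = 32.32 Ω
I = V/|Z| = 56.5/32.32 = 1.748 A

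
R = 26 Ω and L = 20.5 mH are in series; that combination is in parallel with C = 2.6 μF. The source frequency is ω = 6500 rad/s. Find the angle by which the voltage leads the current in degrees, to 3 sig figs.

X_L = ωL = 133 Ω
X_C = 1/(ωC) = 59.2 Ω
Branch 1 (R+jX_L): Z₁ = 26.0 + j133 Ω, |Z₁| = 136 Ω
Branch 2 (−jX_C): Z₂ = −j59.2 Ω
Parallel: Z = Z₁Z₂/(Z₁+Z₂), |Z| = 102 Ω, ∠Z = -81.7°

-81.7°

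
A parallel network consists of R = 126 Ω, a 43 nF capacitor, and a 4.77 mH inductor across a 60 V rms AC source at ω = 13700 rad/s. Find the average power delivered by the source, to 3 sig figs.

X_L = ωL = 65.3 Ω
X_C = 1/(ωC) = 1700 Ω
Parallel: admittances add. Y = 1/R + 1/(jωL) + jωC
Y = (0.00794 − j0.0147) S
|Y| = 0.0167 S → |Z| = 1/|Y| = 59.8 Ω, ∠Z = −∠Y = 61.7°
I = V/|Z| = 1.00 A
P = VI cos φ = 60 × 1.00 × cos(61.7°) = 28.6 W

28.6 W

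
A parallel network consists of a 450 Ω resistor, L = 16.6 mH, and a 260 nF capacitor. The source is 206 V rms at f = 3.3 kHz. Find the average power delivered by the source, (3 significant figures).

ω = 2πf = 20730 rad/s
X_L = ωL = 344 Ω
X_C = 1/(ωC) = 185 Ω
Parallel: admittances add. Y = 1/R + 1/(jωL) + jωC
Y = (0.00222 + j0.00249) S
|Y| = 0.00333 S → |Z| = 1/|Y| = 300 Ω, ∠Z = −∠Y = -48.2°
I = V/|Z| = 687 mA
P = VI cos φ = 206 × 0.687 × cos(-48.2°) = 94.3 W

94.3 W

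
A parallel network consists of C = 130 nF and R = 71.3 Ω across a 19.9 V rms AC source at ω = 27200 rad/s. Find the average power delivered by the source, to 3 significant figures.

X_C = 1/(ωC) = 283 Ω
Parallel: admittances add. Y = 1/R + jωC
Y = (0.0140 + j0.00354) S
|Y| = 0.0145 S → |Z| = 1/|Y| = 69.1 Ω, ∠Z = −∠Y = -14.2°
I = V/|Z| = 288 mA
P = VI cos φ = 19.9 × 0.288 × cos(-14.2°) = 5.55 W

5.55 W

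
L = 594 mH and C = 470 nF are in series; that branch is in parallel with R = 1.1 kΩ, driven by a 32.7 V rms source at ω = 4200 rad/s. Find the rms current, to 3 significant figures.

X_L = ωL = 2490 Ω
X_C = 1/(ωC) = 507 Ω
Branch 1: Z₁ = R = 1100 Ω
Branch 2 (series LC): Z₂ = j(X_L − X_C) = j1990 Ω
Parallel: Z = Z₁Z₂/(Z₁+Z₂), |Z| = 963 Ω, ∠Z = 29.0°
I = V/|Z| = 32.7/963 = 34.0 mA

34.0 mA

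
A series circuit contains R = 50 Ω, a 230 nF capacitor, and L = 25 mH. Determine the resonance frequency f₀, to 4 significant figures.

ω₀ = 1/√(LC) = 1/√(0.025 × 2.3e-07) = 13190 rad/s
f₀ = ω₀/(2π) = 2.099 kHz

2.099 kHz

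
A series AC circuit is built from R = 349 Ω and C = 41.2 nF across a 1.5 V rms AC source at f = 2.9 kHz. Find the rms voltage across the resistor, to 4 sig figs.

ω = 2πf = 18220 rad/s
X_C = 1/(ωC) = 1332 Ω
Z = 349.0 − j1332 Ω
|Z| = √(349.0² + 1332²) = 1377 Ω
I = V/|Z| = 1.089 mA
V_R = I·|Z_R| = 0.001089 × 349.0 = 0.3802 V

0.3802 V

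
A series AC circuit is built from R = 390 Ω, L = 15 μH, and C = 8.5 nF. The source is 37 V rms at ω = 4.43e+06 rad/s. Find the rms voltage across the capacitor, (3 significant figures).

X_L = ωL = 66.5 Ω
X_C = 1/(ωC) = 26.6 Ω
Net reactance X = X_L − X_C = 39.9 Ω
Z = 390 + j39.9 Ω
|Z| = √(390² + 39.9²) = 392 Ω
I = V/|Z| = 94.4 mA
V_C = I·|Z_C| = 0.0944 × 26.6 = 2.51 V

2.51 V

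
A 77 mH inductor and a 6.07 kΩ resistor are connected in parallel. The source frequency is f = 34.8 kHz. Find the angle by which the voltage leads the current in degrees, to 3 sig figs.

ω = 2πf = 218700 rad/s
X_L = ωL = 16800 Ω
Parallel: admittances add. Y = 1/R + 1/(jωL)
Y = (0.000165 − j5.94e-05) S
|Y| = 0.000175 S → |Z| = 1/|Y| = 5710 Ω, ∠Z = −∠Y = 19.8°

19.8°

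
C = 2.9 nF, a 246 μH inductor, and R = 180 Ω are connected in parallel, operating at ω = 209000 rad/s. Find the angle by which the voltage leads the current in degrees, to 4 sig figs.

X_L = ωL = 51.41 Ω
X_C = 1/(ωC) = 1650 Ω
Parallel: admittances add. Y = 1/R + 1/(jωL) + jωC
Y = (0.005556 − j0.01884) S
|Y| = 0.01965 S → |Z| = 1/|Y| = 50.90 Ω, ∠Z = −∠Y = 73.57°

73.57°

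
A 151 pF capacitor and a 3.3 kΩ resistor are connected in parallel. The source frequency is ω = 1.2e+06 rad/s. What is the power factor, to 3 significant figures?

0.858

X_C = 1/(ωC) = 5520 Ω
Parallel: admittances add. Y = 1/R + jωC
Y = (0.000303 + j0.000181) S
|Y| = 0.000353 S → |Z| = 1/|Y| = 2830 Ω, ∠Z = −∠Y = -30.9°
cos φ = cos(-30.9°) = 0.858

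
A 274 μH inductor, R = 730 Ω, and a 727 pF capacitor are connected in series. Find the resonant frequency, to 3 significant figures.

357 kHz

ω₀ = 1/√(LC) = 1/√(0.000274 × 7.27e-10) = 2.241e+06 rad/s
f₀ = ω₀/(2π) = 357 kHz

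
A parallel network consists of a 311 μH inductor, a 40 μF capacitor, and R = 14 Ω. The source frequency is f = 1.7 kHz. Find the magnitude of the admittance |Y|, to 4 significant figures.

ω = 2πf = 10680 rad/s
X_L = ωL = 3.322 Ω
X_C = 1/(ωC) = 2.341 Ω
Parallel: admittances add. Y = 1/R + 1/(jωL) + jωC
Y = (0.07143 + j0.1262) S
|Y| = 0.1450 S → |Z| = 1/|Y| = 6.895 Ω, ∠Z = −∠Y = -60.50°

145.0 mS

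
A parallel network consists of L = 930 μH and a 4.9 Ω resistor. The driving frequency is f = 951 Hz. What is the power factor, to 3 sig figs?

ω = 2πf = 5975 rad/s
X_L = ωL = 5.56 Ω
Parallel: admittances add. Y = 1/R + 1/(jωL)
Y = (0.204 − j0.180) S
|Y| = 0.272 S → |Z| = 1/|Y| = 3.68 Ω, ∠Z = −∠Y = 41.4°
cos φ = cos(41.4°) = 0.750

0.750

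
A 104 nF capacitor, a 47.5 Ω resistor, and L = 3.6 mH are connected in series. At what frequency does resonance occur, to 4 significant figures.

8.225 kHz

ω₀ = 1/√(LC) = 1/√(0.0036 × 1.04e-07) = 51680 rad/s
f₀ = ω₀/(2π) = 8.225 kHz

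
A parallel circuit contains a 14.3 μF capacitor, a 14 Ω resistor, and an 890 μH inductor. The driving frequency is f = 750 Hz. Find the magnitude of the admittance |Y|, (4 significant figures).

185.4 mS

ω = 2πf = 4712 rad/s
X_L = ωL = 4.194 Ω
X_C = 1/(ωC) = 14.84 Ω
Parallel: admittances add. Y = 1/R + 1/(jωL) + jωC
Y = (0.07143 − j0.1710) S
|Y| = 0.1854 S → |Z| = 1/|Y| = 5.395 Ω, ∠Z = −∠Y = 67.33°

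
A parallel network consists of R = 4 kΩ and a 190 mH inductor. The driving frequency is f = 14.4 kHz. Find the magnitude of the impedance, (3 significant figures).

ω = 2πf = 90480 rad/s
X_L = ωL = 17200 Ω
Parallel: admittances add. Y = 1/R + 1/(jωL)
Y = (0.000250 − j5.82e-05) S
|Y| = 0.000257 S → |Z| = 1/|Y| = 3900 Ω, ∠Z = −∠Y = 13.1°

3900 Ω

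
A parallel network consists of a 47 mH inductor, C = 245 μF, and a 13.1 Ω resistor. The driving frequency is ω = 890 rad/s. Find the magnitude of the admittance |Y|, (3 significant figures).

209 mS

X_L = ωL = 41.8 Ω
X_C = 1/(ωC) = 4.59 Ω
Parallel: admittances add. Y = 1/R + 1/(jωL) + jωC
Y = (0.0763 + j0.194) S
|Y| = 0.209 S → |Z| = 1/|Y| = 4.79 Ω, ∠Z = −∠Y = -68.5°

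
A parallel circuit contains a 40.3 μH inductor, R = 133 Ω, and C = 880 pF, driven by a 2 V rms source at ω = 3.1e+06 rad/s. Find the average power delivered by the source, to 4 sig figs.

30.08 mW

X_L = ωL = 124.9 Ω
X_C = 1/(ωC) = 366.6 Ω
Parallel: admittances add. Y = 1/R + 1/(jωL) + jωC
Y = (0.007519 − j0.005276) S
|Y| = 0.009186 S → |Z| = 1/|Y| = 108.9 Ω, ∠Z = −∠Y = 35.06°
I = V/|Z| = 18.37 mA
P = VI cos φ = 2 × 0.01837 × cos(35.06°) = 30.08 mW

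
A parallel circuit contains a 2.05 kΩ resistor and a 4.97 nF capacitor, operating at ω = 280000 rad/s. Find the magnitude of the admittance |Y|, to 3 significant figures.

1.47 mS

X_C = 1/(ωC) = 719 Ω
Parallel: admittances add. Y = 1/R + jωC
Y = (0.000488 + j0.00139) S
|Y| = 0.00147 S → |Z| = 1/|Y| = 678 Ω, ∠Z = −∠Y = -70.7°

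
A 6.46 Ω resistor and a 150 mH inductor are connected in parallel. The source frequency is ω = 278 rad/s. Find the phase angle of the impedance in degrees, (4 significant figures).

8.806°

X_L = ωL = 41.70 Ω
Parallel: admittances add. Y = 1/R + 1/(jωL)
Y = (0.1548 − j0.02398) S
|Y| = 0.1566 S → |Z| = 1/|Y| = 6.384 Ω, ∠Z = −∠Y = 8.806°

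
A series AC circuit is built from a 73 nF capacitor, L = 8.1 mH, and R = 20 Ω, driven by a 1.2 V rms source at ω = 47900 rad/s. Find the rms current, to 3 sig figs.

11.5 mA

X_L = ωL = 388 Ω
X_C = 1/(ωC) = 286 Ω
Net reactance X = X_L − X_C = 102 Ω
Z = 20.0 + j102 Ω
|Z| = √(20.0² + 102²) = 104 Ω
I = V/|Z| = 1.2/104 = 11.5 mA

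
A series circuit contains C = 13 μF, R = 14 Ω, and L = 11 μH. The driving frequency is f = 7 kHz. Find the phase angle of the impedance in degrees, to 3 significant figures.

ω = 2πf = 43980 rad/s
X_L = ωL = 0.484 Ω
X_C = 1/(ωC) = 1.75 Ω
Net reactance X = X_L − X_C = -1.27 Ω
Z = 14.0 − j1.27 Ω
|Z| = √(14.0² + 1.27²) = 14.1 Ω
∠Z = arctan(-1.27/14.0) = -5.16°

-5.16°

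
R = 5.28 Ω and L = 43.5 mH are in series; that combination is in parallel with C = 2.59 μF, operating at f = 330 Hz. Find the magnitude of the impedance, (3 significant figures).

175 Ω

ω = 2πf = 2073 rad/s
X_L = ωL = 90.2 Ω
X_C = 1/(ωC) = 186 Ω
Branch 1 (R+jX_L): Z₁ = 5.28 + j90.2 Ω, |Z₁| = 90.3 Ω
Branch 2 (−jX_C): Z₂ = −j186 Ω
Parallel: Z = Z₁Z₂/(Z₁+Z₂), |Z| = 175 Ω, ∠Z = 83.5°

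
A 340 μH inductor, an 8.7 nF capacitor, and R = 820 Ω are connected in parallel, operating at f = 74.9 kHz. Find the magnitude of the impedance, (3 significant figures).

ω = 2πf = 470600 rad/s
X_L = ωL = 160 Ω
X_C = 1/(ωC) = 244 Ω
Parallel: admittances add. Y = 1/R + 1/(jωL) + jωC
Y = (0.00122 − j0.00216) S
|Y| = 0.00248 S → |Z| = 1/|Y| = 404 Ω, ∠Z = −∠Y = 60.5°

404 Ω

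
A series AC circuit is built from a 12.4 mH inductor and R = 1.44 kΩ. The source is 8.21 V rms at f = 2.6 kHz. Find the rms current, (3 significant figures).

5.65 mA

ω = 2πf = 16340 rad/s
X_L = ωL = 203 Ω
Z = 1440 + j203 Ω
|Z| = √(1440² + 203²) = 1450 Ω
I = V/|Z| = 8.21/1450 = 5.65 mA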